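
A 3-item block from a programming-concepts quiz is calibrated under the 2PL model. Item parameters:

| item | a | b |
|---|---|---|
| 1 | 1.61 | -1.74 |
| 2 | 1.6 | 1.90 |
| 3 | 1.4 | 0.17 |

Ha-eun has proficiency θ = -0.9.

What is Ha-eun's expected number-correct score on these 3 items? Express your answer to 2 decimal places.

0.99

P(θ) = 1 / (1 + exp(−a(θ − b)))
P_1 = 1/(1+e^{-1.3524}) = 0.7945
P_2 = 1/(1+e^{4.4800}) = 0.0112
P_3 = 1/(1+e^{1.4980}) = 0.1827
E[score] = 0.7945 + 0.0112 + 0.1827 = 0.9885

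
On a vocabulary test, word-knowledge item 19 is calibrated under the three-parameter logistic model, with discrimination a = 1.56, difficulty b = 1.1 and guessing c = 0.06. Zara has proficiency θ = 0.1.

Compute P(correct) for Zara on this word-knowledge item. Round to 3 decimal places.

0.223

P(θ) = c + (1 − c) · 1 / (1 + exp(−a(θ − b)))
Exponent: 1.56 × (0.1 − 1.1) = -1.5600
1/(1 + e^{1.5600}) = 0.1736
P = 0.06 + 0.94 × 0.1736 = 0.2232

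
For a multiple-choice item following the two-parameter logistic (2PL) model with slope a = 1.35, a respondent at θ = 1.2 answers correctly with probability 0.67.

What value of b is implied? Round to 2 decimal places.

0.68

P(θ) = 1 / (1 + exp(−a(θ − b)))
logit(0.67) = ln(0.67/0.33) = 0.7082
b = θ − logit/(a) = 1.2 − 0.7082/1.3500 = 0.6754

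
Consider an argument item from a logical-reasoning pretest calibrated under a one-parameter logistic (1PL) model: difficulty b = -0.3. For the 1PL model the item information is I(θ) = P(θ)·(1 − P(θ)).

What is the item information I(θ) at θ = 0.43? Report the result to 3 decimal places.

0.219

P = 1/(1+e^{-0.7300}) = 0.6748
P(1−P) = 0.6748 × 0.3252 = 0.2194
I = P(1−P) = 0.21944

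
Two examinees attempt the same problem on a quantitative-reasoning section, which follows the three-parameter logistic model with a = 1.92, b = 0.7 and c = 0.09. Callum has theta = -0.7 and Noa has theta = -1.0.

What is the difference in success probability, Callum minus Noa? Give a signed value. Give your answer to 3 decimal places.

0.024

P(theta) = c + (1 − c) · 1 / (1 + exp(−a(theta − b)))
P(Callum) = 0.1480  [exponent -2.6880]
P(Noa) = 0.1235  [exponent -3.2640]
Difference = 0.1480 − 0.1235 = 0.0244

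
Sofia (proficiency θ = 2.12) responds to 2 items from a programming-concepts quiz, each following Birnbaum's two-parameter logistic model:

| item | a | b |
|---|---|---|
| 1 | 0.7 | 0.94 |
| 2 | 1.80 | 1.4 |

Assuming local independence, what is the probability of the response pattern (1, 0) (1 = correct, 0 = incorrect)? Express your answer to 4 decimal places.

P(θ) = 1 / (1 + exp(−a(θ − b)))
P_1 = 1/(1+e^{-0.8260}) = 0.6955
P_2 = 1/(1+e^{-1.2960}) = 0.7852
L = P_1 × (1−P_2) = 0.6955 × 0.2148 = 0.14942

0.1494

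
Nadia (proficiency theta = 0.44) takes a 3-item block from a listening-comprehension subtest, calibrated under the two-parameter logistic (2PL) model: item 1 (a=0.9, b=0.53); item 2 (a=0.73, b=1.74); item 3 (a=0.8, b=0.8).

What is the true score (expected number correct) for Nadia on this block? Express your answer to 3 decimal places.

1.187

P(theta) = 1 / (1 + exp(−a(theta − b)))
P_1 = 1/(1+e^{0.0810}) = 0.4798
P_2 = 1/(1+e^{0.9490}) = 0.2791
P_3 = 1/(1+e^{0.2880}) = 0.4285
E[score] = 0.4798 + 0.2791 + 0.4285 = 1.1873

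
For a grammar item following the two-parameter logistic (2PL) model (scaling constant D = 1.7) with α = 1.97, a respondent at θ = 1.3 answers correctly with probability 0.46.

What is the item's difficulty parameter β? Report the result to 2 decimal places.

1.35

P(θ) = 1 / (1 + exp(−D·α(θ − β)))
logit(0.46) = ln(0.46/0.54) = -0.1603
β = θ − logit/(1.7·α) = 1.3 − (-0.1603)/3.3490 = 1.3479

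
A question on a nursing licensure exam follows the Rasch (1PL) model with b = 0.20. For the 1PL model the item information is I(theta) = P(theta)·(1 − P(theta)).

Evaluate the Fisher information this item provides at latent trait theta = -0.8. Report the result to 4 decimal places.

0.1966

P = 1/(1+e^{1.0000}) = 0.2689
P(1−P) = 0.2689 × 0.7311 = 0.1966
I = P(1−P) = 0.19661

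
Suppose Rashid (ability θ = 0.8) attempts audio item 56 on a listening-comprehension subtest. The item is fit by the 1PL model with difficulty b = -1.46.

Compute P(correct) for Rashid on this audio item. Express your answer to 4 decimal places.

0.9055

P(θ) = 1 / (1 + exp(−(θ − b)))
Exponent: (0.8 − (-1.46)) = 2.2600
1/(1 + e^{-2.2600}) = 0.9055
P = 0.9055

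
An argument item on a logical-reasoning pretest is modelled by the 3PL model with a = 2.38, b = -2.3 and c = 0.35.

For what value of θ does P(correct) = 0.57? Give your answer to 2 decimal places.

-2.58

P(θ) = c + (1 − c) · 1 / (1 + exp(−a(θ − b)))
Remove guessing floor: (0.57 − 0.35)/(1 − 0.35) = 0.3385
logit = ln(0.3385/0.6615) = -0.6702
θ = b + logit/(a) = -2.3 + (-0.6702)/2.3800 = -2.5816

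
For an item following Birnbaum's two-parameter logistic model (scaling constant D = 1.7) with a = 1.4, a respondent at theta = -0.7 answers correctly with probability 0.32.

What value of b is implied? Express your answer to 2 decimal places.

P(theta) = 1 / (1 + exp(−D·a(theta − b)))
logit(0.32) = ln(0.32/0.68) = -0.7538
b = theta − logit/(1.7·a) = -0.7 − (-0.7538)/2.3800 = -0.3833

-0.38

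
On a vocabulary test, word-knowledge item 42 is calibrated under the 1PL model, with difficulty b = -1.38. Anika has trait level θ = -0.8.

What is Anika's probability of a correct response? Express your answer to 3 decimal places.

0.641

P(θ) = 1 / (1 + exp(−(θ − b)))
Exponent: (-0.8 − (-1.38)) = 0.5800
1/(1 + e^{-0.5800}) = 0.6411
P = 0.6411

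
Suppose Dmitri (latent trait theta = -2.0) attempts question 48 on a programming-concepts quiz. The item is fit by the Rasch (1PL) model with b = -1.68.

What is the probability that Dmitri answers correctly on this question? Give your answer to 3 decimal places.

0.421

P(theta) = 1 / (1 + exp(−(theta − b)))
Exponent: (-2.0 − (-1.68)) = -0.3200
1/(1 + e^{0.3200}) = 0.4207
P = 0.4207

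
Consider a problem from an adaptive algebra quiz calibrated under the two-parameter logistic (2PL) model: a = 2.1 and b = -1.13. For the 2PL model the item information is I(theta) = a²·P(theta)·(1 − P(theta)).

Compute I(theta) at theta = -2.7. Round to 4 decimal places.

P = 1/(1+e^{3.2970}) = 0.0357
P(1−P) = 0.0357 × 0.9643 = 0.0344
I = a² × P(1−P) = 2.1² × 0.0344 = 0.15171

0.1517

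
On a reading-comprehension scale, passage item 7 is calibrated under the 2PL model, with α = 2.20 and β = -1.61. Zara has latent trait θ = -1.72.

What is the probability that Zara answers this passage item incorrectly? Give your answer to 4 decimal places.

P(θ) = 1 / (1 + exp(−α(θ − β)))
Exponent: 2.20 × (-1.72 − (-1.61)) = -0.2420
1/(1 + e^{0.2420}) = 0.4398
P(incorrect) = 1 − 0.4398 = 0.5602

0.5602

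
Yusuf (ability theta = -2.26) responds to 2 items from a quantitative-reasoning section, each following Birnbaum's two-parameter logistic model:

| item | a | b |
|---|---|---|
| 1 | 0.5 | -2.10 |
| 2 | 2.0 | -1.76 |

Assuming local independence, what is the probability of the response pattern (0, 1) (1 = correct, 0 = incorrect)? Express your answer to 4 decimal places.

P(theta) = 1 / (1 + exp(−a(theta − b)))
P_1 = 1/(1+e^{0.0800}) = 0.4800
P_2 = 1/(1+e^{1.0000}) = 0.2689
L = (1−P_1) × P_2 = 0.5200 × 0.2689 = 0.13985

0.1398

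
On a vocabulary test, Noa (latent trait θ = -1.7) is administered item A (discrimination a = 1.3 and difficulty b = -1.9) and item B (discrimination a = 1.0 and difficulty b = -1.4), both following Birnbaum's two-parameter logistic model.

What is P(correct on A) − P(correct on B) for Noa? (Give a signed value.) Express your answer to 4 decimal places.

0.1391

P(θ) = 1 / (1 + exp(−a(θ − b)))
P_A = 0.5646
P_B = 0.4256
P_A − P_B = 0.1391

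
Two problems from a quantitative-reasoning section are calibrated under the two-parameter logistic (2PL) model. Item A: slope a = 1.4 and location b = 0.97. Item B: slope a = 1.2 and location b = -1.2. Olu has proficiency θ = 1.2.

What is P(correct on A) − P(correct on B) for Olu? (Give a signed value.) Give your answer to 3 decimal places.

-0.367

P(θ) = 1 / (1 + exp(−a(θ − b)))
P_A = 0.5798
P_B = 0.9468
P_A − P_B = -0.3670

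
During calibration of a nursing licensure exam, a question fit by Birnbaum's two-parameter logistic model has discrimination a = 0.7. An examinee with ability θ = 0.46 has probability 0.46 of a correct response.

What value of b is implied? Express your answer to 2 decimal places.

P(θ) = 1 / (1 + exp(−a(θ − b)))
logit(0.46) = ln(0.46/0.54) = -0.1603
b = θ − logit/(a) = 0.46 − (-0.1603)/0.7000 = 0.6891

0.69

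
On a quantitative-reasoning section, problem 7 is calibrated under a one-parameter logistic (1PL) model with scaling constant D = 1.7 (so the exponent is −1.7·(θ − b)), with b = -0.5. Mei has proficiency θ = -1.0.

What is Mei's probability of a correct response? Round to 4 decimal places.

P(θ) = 1 / (1 + exp(−D·(θ − b)))
Exponent: 1.7 × (-1.0 − (-0.5)) = -0.8500
1/(1 + e^{0.8500}) = 0.2994
P = 0.2994

0.2994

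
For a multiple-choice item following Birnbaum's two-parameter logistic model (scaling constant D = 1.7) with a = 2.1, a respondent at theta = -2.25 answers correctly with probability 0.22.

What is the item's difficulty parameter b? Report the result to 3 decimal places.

P(theta) = 1 / (1 + exp(−D·a(theta − b)))
logit(0.22) = ln(0.22/0.78) = -1.2657
b = theta − logit/(1.7·a) = -2.25 − (-1.2657)/3.5700 = -1.8955

-1.895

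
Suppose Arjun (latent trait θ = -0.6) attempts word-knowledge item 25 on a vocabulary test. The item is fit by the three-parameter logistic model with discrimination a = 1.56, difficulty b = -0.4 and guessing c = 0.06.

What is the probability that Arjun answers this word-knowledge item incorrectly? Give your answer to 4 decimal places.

P(θ) = c + (1 − c) · 1 / (1 + exp(−a(θ − b)))
Exponent: 1.56 × (-0.6 − (-0.4)) = -0.3120
1/(1 + e^{0.3120}) = 0.4226
P = 0.06 + 0.94 × 0.4226 = 0.4573
P(incorrect) = 1 − 0.4573 = 0.5427

0.5427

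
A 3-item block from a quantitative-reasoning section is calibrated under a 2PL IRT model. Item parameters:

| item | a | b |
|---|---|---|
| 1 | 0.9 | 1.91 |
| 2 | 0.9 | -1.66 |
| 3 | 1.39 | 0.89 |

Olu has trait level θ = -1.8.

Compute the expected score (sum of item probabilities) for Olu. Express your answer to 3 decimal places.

0.526

P(θ) = 1 / (1 + exp(−a(θ − b)))
P_1 = 1/(1+e^{3.3390}) = 0.0343
P_2 = 1/(1+e^{0.1260}) = 0.4685
P_3 = 1/(1+e^{3.7391}) = 0.0232
E[score] = 0.0343 + 0.4685 + 0.0232 = 0.5260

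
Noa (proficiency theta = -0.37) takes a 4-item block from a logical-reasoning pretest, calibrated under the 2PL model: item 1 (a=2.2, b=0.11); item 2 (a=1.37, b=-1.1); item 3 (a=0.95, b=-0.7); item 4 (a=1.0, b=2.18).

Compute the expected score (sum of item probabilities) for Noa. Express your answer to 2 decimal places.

1.64

P(theta) = 1 / (1 + exp(−a(theta − b)))
P_1 = 1/(1+e^{1.0560}) = 0.2581
P_2 = 1/(1+e^{-1.0001}) = 0.7311
P_3 = 1/(1+e^{-0.3135}) = 0.5777
P_4 = 1/(1+e^{2.5500}) = 0.0724
E[score] = 0.2581 + 0.7311 + 0.5777 + 0.0724 = 1.6393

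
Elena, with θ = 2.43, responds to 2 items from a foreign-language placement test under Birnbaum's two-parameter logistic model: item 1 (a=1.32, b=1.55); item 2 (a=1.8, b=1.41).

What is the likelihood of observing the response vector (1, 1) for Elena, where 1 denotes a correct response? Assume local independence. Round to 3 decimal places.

0.657

P(θ) = 1 / (1 + exp(−a(θ − b)))
P_1 = 1/(1+e^{-1.1616}) = 0.7616
P_2 = 1/(1+e^{-1.8360}) = 0.8625
L = P_1 × P_2 = 0.7616 × 0.8625 = 0.65688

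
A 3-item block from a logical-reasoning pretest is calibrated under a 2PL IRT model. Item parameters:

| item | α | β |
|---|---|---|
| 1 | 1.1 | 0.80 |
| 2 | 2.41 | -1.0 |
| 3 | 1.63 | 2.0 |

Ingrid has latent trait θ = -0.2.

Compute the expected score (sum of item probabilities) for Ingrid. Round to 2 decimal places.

P(θ) = 1 / (1 + exp(−α(θ − β)))
P_1 = 1/(1+e^{1.1000}) = 0.2497
P_2 = 1/(1+e^{-1.9280}) = 0.8730
P_3 = 1/(1+e^{3.5860}) = 0.0270
E[score] = 0.2497 + 0.8730 + 0.0270 = 1.1497

1.15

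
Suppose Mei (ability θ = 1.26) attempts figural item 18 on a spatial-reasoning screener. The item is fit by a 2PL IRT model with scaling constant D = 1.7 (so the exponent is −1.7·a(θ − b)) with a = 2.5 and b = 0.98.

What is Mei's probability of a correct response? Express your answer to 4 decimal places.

0.7667

P(θ) = 1 / (1 + exp(−D·a(θ − b)))
Exponent: 1.7 × 2.5 × (1.26 − 0.98) = 1.1900
1/(1 + e^{-1.1900}) = 0.7667
P = 0.7667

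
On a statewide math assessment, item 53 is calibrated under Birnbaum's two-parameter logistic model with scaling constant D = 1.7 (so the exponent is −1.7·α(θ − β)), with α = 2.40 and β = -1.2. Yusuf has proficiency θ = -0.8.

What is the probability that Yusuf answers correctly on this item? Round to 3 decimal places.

P(θ) = 1 / (1 + exp(−D·α(θ − β)))
Exponent: 1.7 × 2.40 × (-0.8 − (-1.2)) = 1.6320
1/(1 + e^{-1.6320}) = 0.8364
P = 0.8364

0.836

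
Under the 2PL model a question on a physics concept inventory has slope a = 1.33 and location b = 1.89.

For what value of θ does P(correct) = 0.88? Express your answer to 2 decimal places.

P(θ) = 1 / (1 + exp(−a(θ − b)))
logit = ln(0.8800/0.1200) = 1.9924
θ = b + logit/(a) = 1.89 + 1.9924/1.3300 = 3.3881

3.39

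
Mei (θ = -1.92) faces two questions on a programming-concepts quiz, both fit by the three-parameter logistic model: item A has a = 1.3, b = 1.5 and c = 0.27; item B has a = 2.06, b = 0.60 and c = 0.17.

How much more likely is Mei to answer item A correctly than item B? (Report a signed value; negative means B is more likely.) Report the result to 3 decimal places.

P(θ) = c + (1 − c) · 1 / (1 + exp(−a(θ − b)))
P_A = 0.2785
P_B = 0.1746
P_A − P_B = 0.1039

0.104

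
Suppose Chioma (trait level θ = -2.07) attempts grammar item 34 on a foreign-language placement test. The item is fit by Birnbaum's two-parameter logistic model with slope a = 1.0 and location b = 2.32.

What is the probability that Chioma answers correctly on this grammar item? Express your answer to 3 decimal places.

0.012

P(θ) = 1 / (1 + exp(−a(θ − b)))
Exponent: 1.0 × (-2.07 − 2.32) = -4.3900
1/(1 + e^{4.3900}) = 0.0122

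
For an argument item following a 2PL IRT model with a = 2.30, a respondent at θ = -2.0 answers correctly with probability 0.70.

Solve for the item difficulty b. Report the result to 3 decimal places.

-2.368

P(θ) = 1 / (1 + exp(−a(θ − b)))
logit(0.70) = ln(0.70/0.30) = 0.8473
b = θ − logit/(a) = -2.0 − 0.8473/2.3000 = -2.3684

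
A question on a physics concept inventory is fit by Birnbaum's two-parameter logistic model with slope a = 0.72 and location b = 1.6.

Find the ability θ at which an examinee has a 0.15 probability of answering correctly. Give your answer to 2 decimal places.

-0.81

P(θ) = 1 / (1 + exp(−a(θ − b)))
logit = ln(0.1500/0.8500) = -1.7346
θ = b + logit/(a) = 1.6 + (-1.7346)/0.7200 = -0.8092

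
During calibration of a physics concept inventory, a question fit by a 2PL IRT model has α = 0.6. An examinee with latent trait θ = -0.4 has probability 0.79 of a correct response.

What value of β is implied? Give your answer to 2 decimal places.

P(θ) = 1 / (1 + exp(−α(θ − β)))
logit(0.79) = ln(0.79/0.21) = 1.3249
β = θ − logit/(α) = -0.4 − 1.3249/0.6000 = -2.6082

-2.61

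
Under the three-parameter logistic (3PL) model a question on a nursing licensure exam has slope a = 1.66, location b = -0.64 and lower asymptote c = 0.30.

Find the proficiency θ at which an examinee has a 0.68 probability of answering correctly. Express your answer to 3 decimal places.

P(θ) = c + (1 − c) · 1 / (1 + exp(−a(θ − b)))
Remove guessing floor: (0.68 − 0.30)/(1 − 0.30) = 0.5429
logit = ln(0.5429/0.4571) = 0.1719
θ = b + logit/(a) = -0.64 + 0.1719/1.6600 = -0.5365

-0.536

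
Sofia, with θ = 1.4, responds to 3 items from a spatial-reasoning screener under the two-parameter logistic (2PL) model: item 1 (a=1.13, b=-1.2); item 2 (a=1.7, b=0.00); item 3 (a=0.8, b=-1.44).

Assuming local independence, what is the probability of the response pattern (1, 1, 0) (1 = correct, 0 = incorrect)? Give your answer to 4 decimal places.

0.0812

P(θ) = 1 / (1 + exp(−a(θ − b)))
P_1 = 1/(1+e^{-2.9380}) = 0.9497
P_2 = 1/(1+e^{-2.3800}) = 0.9153
P_3 = 1/(1+e^{-2.2720}) = 0.9065
L = P_1 × P_2 × (1−P_3) = 0.9497 × 0.9153 × 0.0935 = 0.08125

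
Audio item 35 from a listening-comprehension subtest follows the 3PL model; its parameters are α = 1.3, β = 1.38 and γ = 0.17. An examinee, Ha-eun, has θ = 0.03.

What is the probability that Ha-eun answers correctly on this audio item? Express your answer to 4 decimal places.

0.2924

P(θ) = γ + (1 − γ) · 1 / (1 + exp(−α(θ − β)))
Exponent: 1.3 × (0.03 − 1.38) = -1.7550
1/(1 + e^{1.7550}) = 0.1474
P = 0.17 + 0.83 × 0.1474 = 0.2924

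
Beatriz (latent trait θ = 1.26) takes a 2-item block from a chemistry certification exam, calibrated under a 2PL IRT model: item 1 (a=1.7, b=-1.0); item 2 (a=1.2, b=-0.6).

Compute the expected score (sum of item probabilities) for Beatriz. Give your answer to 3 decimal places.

1.882

P(θ) = 1 / (1 + exp(−a(θ − b)))
P_1 = 1/(1+e^{-3.8420}) = 0.9790
P_2 = 1/(1+e^{-2.2320}) = 0.9031
E[score] = 0.9790 + 0.9031 = 1.8821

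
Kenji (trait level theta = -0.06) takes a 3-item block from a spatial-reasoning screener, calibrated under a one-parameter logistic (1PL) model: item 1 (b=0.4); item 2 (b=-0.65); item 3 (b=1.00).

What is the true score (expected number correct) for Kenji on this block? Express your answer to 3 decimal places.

1.288

P(theta) = 1 / (1 + exp(−(theta − b)))
P_1 = 1/(1+e^{0.4600}) = 0.3870
P_2 = 1/(1+e^{-0.5900}) = 0.6434
P_3 = 1/(1+e^{1.0600}) = 0.2573
E[score] = 0.3870 + 0.6434 + 0.2573 = 1.2877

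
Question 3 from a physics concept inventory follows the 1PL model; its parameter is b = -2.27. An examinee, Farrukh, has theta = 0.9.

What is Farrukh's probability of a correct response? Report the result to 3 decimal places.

0.960

P(theta) = 1 / (1 + exp(−(theta − b)))
Exponent: (0.9 − (-2.27)) = 3.1700
1/(1 + e^{-3.1700}) = 0.9597
P = 0.9597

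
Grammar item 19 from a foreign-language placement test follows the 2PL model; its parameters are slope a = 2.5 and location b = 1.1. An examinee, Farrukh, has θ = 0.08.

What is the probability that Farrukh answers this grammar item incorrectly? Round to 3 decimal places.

0.928

P(θ) = 1 / (1 + exp(−a(θ − b)))
Exponent: 2.5 × (0.08 − 1.1) = -2.5500
1/(1 + e^{2.5500}) = 0.0724
P(incorrect) = 1 − 0.0724 = 0.9276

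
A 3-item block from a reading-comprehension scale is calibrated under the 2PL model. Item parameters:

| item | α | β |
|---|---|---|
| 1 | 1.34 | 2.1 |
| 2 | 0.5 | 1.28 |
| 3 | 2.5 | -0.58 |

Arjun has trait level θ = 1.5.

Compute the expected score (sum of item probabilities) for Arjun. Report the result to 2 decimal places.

1.83

P(θ) = 1 / (1 + exp(−α(θ − β)))
P_1 = 1/(1+e^{0.8040}) = 0.3092
P_2 = 1/(1+e^{-0.1100}) = 0.5275
P_3 = 1/(1+e^{-5.2000}) = 0.9945
E[score] = 0.3092 + 0.5275 + 0.9945 = 1.8312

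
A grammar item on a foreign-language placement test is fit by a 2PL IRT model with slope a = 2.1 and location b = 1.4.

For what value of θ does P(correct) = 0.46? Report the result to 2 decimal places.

1.32

P(θ) = 1 / (1 + exp(−a(θ − b)))
logit = ln(0.4600/0.5400) = -0.1603
θ = b + logit/(a) = 1.4 + (-0.1603)/2.1000 = 1.3236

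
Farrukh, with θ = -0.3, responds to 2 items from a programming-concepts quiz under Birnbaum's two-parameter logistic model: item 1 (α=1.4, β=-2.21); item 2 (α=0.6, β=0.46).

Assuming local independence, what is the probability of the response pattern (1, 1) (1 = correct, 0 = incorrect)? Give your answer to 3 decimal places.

0.363

P(θ) = 1 / (1 + exp(−α(θ − β)))
P_1 = 1/(1+e^{-2.6740}) = 0.9355
P_2 = 1/(1+e^{0.4560}) = 0.3879
L = P_1 × P_2 = 0.9355 × 0.3879 = 0.36290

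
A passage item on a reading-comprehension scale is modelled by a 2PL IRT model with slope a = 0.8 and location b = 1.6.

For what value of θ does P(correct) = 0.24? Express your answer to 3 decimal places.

0.159

P(θ) = 1 / (1 + exp(−a(θ − b)))
logit = ln(0.2400/0.7600) = -1.1527
θ = b + logit/(a) = 1.6 + (-1.1527)/0.8000 = 0.1592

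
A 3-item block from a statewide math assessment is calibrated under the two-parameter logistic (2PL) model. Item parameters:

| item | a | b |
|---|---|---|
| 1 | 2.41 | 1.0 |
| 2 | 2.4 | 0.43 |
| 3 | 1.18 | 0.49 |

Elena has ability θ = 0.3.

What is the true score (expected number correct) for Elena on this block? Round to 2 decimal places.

P(θ) = 1 / (1 + exp(−a(θ − b)))
P_1 = 1/(1+e^{1.6870}) = 0.1562
P_2 = 1/(1+e^{0.3120}) = 0.4226
P_3 = 1/(1+e^{0.2242}) = 0.4442
E[score] = 0.1562 + 0.4226 + 0.4442 = 1.0230

1.02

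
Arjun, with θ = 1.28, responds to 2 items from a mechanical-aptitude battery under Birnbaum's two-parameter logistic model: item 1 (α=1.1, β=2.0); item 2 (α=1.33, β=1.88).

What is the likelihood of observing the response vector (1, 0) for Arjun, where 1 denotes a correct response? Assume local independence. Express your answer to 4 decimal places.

P(θ) = 1 / (1 + exp(−α(θ − β)))
P_1 = 1/(1+e^{0.7920}) = 0.3117
P_2 = 1/(1+e^{0.7980}) = 0.3105
L = P_1 × (1−P_2) = 0.3117 × 0.6895 = 0.21496

0.2150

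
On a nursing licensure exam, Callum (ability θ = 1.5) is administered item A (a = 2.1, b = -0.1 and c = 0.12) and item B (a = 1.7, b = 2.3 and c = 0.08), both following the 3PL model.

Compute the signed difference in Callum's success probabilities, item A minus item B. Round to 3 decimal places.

0.703

P(θ) = c + (1 − c) · 1 / (1 + exp(−a(θ − b)))
P_A = 0.9705
P_B = 0.2679
P_A − P_B = 0.7026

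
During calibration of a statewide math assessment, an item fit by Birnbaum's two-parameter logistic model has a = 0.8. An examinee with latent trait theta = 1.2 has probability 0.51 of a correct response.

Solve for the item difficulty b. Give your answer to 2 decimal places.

P(theta) = 1 / (1 + exp(−a(theta − b)))
logit(0.51) = ln(0.51/0.49) = 0.0400
b = theta − logit/(a) = 1.2 − 0.0400/0.8000 = 1.1500

1.15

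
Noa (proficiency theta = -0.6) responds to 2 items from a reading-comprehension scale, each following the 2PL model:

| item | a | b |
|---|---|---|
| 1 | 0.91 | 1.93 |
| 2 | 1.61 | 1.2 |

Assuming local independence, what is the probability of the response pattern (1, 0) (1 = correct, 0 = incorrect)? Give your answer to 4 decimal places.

P(theta) = 1 / (1 + exp(−a(theta − b)))
P_1 = 1/(1+e^{2.3023}) = 0.0909
P_2 = 1/(1+e^{2.8980}) = 0.0523
L = P_1 × (1−P_2) = 0.0909 × 0.9477 = 0.08618

0.0862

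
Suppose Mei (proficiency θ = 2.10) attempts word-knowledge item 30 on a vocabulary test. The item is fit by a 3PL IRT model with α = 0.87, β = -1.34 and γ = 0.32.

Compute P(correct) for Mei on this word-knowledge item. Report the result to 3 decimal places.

P(θ) = γ + (1 − γ) · 1 / (1 + exp(−α(θ − β)))
Exponent: 0.87 × (2.10 − (-1.34)) = 2.9928
1/(1 + e^{-2.9928}) = 0.9522
P = 0.32 + 0.68 × 0.9522 = 0.9675

0.968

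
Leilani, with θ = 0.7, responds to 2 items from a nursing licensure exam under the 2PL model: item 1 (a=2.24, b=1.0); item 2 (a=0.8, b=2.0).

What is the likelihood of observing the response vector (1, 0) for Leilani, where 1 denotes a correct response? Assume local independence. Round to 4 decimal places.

0.2498

P(θ) = 1 / (1 + exp(−a(θ − b)))
P_1 = 1/(1+e^{0.6720}) = 0.3380
P_2 = 1/(1+e^{1.0400}) = 0.2611
L = P_1 × (1−P_2) = 0.3380 × 0.7389 = 0.24977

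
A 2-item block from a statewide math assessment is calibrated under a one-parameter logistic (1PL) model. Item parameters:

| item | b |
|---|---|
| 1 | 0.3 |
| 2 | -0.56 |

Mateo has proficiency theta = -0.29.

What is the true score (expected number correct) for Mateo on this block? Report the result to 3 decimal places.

P(theta) = 1 / (1 + exp(−(theta − b)))
P_1 = 1/(1+e^{0.5900}) = 0.3566
P_2 = 1/(1+e^{-0.2700}) = 0.5671
E[score] = 0.3566 + 0.5671 = 0.9237

0.924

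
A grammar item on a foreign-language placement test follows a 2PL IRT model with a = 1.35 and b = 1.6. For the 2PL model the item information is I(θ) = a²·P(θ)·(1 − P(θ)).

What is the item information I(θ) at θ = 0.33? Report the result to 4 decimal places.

0.2356

P = 1/(1+e^{1.7145}) = 0.1526
P(1−P) = 0.1526 × 0.8474 = 0.1293
I = a² × P(1−P) = 1.35² × 0.1293 = 0.23565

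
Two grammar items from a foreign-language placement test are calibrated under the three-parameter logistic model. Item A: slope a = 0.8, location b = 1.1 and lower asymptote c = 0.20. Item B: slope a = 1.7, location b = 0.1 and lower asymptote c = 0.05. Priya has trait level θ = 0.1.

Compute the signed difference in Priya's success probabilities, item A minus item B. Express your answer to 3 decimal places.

-0.077

P(θ) = c + (1 − c) · 1 / (1 + exp(−a(θ − b)))
P_A = 0.4480
P_B = 0.5250
P_A − P_B = -0.0770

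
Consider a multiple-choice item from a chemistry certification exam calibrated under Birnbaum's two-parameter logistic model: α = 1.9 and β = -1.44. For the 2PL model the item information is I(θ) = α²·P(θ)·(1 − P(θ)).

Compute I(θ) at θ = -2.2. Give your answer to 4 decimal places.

P = 1/(1+e^{1.4440}) = 0.1909
P(1−P) = 0.1909 × 0.8091 = 0.1545
I = α² × P(1−P) = 1.9² × 0.1545 = 0.55765

0.5577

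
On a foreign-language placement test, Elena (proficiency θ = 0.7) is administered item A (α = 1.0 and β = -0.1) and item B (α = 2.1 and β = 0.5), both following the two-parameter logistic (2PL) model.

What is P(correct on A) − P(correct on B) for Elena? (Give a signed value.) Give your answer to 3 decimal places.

0.086

P(θ) = 1 / (1 + exp(−α(θ − β)))
P_A = 0.6900
P_B = 0.6035
P_A − P_B = 0.0865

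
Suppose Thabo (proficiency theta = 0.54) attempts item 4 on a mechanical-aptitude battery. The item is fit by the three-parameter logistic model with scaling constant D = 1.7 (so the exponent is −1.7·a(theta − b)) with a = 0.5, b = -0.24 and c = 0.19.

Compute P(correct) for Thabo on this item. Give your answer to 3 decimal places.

0.725

P(theta) = c + (1 − c) · 1 / (1 + exp(−D·a(theta − b)))
Exponent: 1.7 × 0.5 × (0.54 − (-0.24)) = 0.6630
1/(1 + e^{-0.6630}) = 0.6599
P = 0.19 + 0.81 × 0.6599 = 0.7245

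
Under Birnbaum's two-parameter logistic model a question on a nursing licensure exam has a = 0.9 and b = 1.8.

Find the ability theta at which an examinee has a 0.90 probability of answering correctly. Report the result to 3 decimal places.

P(theta) = 1 / (1 + exp(−a(theta − b)))
logit = ln(0.9000/0.1000) = 2.1972
theta = b + logit/(a) = 1.8 + 2.1972/0.9000 = 4.2414

4.241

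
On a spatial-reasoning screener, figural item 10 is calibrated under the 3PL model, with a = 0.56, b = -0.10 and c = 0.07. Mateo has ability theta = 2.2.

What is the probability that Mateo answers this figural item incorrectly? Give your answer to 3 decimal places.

0.201

P(theta) = c + (1 − c) · 1 / (1 + exp(−a(theta − b)))
Exponent: 0.56 × (2.2 − (-0.10)) = 1.2880
1/(1 + e^{-1.2880}) = 0.7838
P = 0.07 + 0.93 × 0.7838 = 0.7989
P(incorrect) = 1 − 0.7989 = 0.2011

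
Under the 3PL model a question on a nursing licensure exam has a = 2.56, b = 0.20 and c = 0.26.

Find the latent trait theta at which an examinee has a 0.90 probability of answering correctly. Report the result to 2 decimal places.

0.93

P(theta) = c + (1 − c) · 1 / (1 + exp(−a(theta − b)))
Remove guessing floor: (0.90 − 0.26)/(1 − 0.26) = 0.8649
logit = ln(0.8649/0.1351) = 1.8563
theta = b + logit/(a) = 0.20 + 1.8563/2.5600 = 0.9251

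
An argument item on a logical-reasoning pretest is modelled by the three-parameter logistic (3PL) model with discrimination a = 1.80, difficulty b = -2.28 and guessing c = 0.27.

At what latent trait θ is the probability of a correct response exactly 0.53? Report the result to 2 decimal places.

-2.61

P(θ) = c + (1 − c) · 1 / (1 + exp(−a(θ − b)))
Remove guessing floor: (0.53 − 0.27)/(1 − 0.27) = 0.3562
logit = ln(0.3562/0.6438) = -0.5921
θ = b + logit/(a) = -2.28 + (-0.5921)/1.8000 = -2.6089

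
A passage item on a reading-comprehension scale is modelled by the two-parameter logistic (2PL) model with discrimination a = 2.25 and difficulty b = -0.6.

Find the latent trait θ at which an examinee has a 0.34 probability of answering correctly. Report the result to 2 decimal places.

P(θ) = 1 / (1 + exp(−a(θ − b)))
logit = ln(0.3400/0.6600) = -0.6633
θ = b + logit/(a) = -0.6 + (-0.6633)/2.2500 = -0.8948

-0.89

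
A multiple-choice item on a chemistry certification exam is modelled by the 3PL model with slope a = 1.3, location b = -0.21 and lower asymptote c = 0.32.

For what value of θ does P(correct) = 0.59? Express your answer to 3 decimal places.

-0.531

P(θ) = c + (1 − c) · 1 / (1 + exp(−a(θ − b)))
Remove guessing floor: (0.59 − 0.32)/(1 − 0.32) = 0.3971
logit = ln(0.3971/0.6029) = -0.4177
θ = b + logit/(a) = -0.21 + (-0.4177)/1.3000 = -0.5313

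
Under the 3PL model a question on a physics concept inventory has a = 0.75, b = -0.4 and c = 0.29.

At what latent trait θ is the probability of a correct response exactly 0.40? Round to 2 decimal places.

P(θ) = c + (1 − c) · 1 / (1 + exp(−a(θ − b)))
Remove guessing floor: (0.40 − 0.29)/(1 − 0.29) = 0.1549
logit = ln(0.1549/0.8451) = -1.6964
θ = b + logit/(a) = -0.4 + (-1.6964)/0.7500 = -2.6619

-2.66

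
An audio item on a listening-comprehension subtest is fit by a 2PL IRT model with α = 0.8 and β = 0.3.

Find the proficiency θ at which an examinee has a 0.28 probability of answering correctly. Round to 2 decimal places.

P(θ) = 1 / (1 + exp(−α(θ − β)))
logit = ln(0.2800/0.7200) = -0.9445
θ = β + logit/(α) = 0.3 + (-0.9445)/0.8000 = -0.8806

-0.88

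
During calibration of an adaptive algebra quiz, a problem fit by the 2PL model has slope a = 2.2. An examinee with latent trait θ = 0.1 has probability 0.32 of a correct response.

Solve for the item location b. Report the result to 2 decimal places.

0.44

P(θ) = 1 / (1 + exp(−a(θ − b)))
logit(0.32) = ln(0.32/0.68) = -0.7538
b = θ − logit/(a) = 0.1 − (-0.7538)/2.2000 = 0.4426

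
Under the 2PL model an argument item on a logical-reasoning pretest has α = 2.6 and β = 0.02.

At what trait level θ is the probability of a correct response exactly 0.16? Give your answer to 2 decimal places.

-0.62

P(θ) = 1 / (1 + exp(−α(θ − β)))
logit = ln(0.1600/0.8400) = -1.6582
θ = β + logit/(α) = 0.02 + (-1.6582)/2.6000 = -0.6178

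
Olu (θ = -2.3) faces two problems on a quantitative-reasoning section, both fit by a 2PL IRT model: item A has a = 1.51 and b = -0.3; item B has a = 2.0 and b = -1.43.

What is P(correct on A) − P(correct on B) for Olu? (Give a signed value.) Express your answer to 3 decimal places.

-0.103

P(θ) = 1 / (1 + exp(−a(θ − b)))
P_A = 0.0465
P_B = 0.1493
P_A − P_B = -0.1028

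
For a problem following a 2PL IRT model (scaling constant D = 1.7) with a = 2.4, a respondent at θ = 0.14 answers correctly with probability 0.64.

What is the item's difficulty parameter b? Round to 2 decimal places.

P(θ) = 1 / (1 + exp(−D·a(θ − b)))
logit(0.64) = ln(0.64/0.36) = 0.5754
b = θ − logit/(1.7·a) = 0.14 − 0.5754/4.0800 = -0.0010

0.00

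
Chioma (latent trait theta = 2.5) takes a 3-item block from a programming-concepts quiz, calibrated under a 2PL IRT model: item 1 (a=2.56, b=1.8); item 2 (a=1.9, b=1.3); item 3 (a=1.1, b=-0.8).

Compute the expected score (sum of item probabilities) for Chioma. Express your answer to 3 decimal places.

P(theta) = 1 / (1 + exp(−a(theta − b)))
P_1 = 1/(1+e^{-1.7920}) = 0.8572
P_2 = 1/(1+e^{-2.2800}) = 0.9072
P_3 = 1/(1+e^{-3.6300}) = 0.9742
E[score] = 0.8572 + 0.9072 + 0.9742 = 2.7385

2.739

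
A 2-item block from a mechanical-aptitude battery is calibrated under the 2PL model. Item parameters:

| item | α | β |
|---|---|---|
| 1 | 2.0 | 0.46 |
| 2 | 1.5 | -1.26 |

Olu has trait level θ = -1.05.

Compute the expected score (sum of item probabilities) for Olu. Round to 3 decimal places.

P(θ) = 1 / (1 + exp(−α(θ − β)))
P_1 = 1/(1+e^{3.0200}) = 0.0465
P_2 = 1/(1+e^{-0.3150}) = 0.5781
E[score] = 0.0465 + 0.5781 = 0.6246

0.625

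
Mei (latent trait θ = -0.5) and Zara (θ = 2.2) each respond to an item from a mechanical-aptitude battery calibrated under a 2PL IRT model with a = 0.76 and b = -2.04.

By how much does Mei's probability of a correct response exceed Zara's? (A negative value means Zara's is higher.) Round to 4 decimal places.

-0.1985

P(θ) = 1 / (1 + exp(−a(θ − b)))
P(Mei) = 0.7632  [exponent 1.1704]
P(Zara) = 0.9617  [exponent 3.2224]
Difference = 0.7632 − 0.9617 = -0.1985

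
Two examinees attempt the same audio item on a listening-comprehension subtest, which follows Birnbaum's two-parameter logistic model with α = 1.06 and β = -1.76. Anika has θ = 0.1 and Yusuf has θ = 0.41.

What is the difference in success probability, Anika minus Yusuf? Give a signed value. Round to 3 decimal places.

P(θ) = 1 / (1 + exp(−α(θ − β)))
P(Anika) = 0.8778  [exponent 1.9716]
P(Yusuf) = 0.9089  [exponent 2.3002]
Difference = 0.8778 − 0.9089 = -0.0311

-0.031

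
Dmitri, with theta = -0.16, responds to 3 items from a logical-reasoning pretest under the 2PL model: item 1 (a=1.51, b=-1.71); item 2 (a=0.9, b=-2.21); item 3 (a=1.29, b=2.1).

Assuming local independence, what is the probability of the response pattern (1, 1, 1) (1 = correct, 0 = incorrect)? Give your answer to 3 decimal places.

0.040

P(theta) = 1 / (1 + exp(−a(theta − b)))
P_1 = 1/(1+e^{-2.3405}) = 0.9122
P_2 = 1/(1+e^{-1.8450}) = 0.8635
P_3 = 1/(1+e^{2.9154}) = 0.0514
L = P_1 × P_2 × P_3 = 0.9122 × 0.8635 × 0.0514 = 0.04049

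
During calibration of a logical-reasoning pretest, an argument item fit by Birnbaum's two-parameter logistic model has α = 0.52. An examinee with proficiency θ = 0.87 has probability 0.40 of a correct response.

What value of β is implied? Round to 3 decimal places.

P(θ) = 1 / (1 + exp(−α(θ − β)))
logit(0.40) = ln(0.40/0.60) = -0.4055
β = θ − logit/(α) = 0.87 − (-0.4055)/0.5200 = 1.6497

1.650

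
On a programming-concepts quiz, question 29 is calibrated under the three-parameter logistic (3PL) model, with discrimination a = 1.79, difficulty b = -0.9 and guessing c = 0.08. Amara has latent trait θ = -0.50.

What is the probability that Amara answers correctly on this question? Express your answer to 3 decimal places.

P(θ) = c + (1 − c) · 1 / (1 + exp(−a(θ − b)))
Exponent: 1.79 × (-0.50 − (-0.9)) = 0.7160
1/(1 + e^{-0.7160}) = 0.6717
P = 0.08 + 0.92 × 0.6717 = 0.6980

0.698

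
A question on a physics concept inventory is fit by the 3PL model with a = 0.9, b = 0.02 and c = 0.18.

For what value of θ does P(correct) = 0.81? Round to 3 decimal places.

P(θ) = c + (1 − c) · 1 / (1 + exp(−a(θ − b)))
Remove guessing floor: (0.81 − 0.18)/(1 − 0.18) = 0.7683
logit = ln(0.7683/0.2317) = 1.1987
θ = b + logit/(a) = 0.02 + 1.1987/0.9000 = 1.3519

1.352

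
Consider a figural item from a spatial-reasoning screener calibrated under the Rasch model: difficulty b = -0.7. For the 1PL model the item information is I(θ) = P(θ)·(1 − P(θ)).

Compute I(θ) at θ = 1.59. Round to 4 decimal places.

P = 1/(1+e^{-2.2900}) = 0.9080
P(1−P) = 0.9080 × 0.0920 = 0.0835
I = P(1−P) = 0.08350

0.0835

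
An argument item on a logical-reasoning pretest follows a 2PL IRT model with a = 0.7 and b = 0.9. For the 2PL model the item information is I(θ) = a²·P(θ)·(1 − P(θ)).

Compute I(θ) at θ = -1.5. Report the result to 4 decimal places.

0.0649

P = 1/(1+e^{1.6800}) = 0.1571
P(1−P) = 0.1571 × 0.8429 = 0.1324
I = a² × P(1−P) = 0.7² × 0.1324 = 0.06488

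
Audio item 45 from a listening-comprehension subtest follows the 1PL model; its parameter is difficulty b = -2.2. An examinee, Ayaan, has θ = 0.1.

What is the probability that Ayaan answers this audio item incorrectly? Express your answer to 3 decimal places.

P(θ) = 1 / (1 + exp(−(θ − b)))
Exponent: (0.1 − (-2.2)) = 2.3000
1/(1 + e^{-2.3000}) = 0.9089
P = 0.9089
P(incorrect) = 1 − 0.9089 = 0.0911

0.091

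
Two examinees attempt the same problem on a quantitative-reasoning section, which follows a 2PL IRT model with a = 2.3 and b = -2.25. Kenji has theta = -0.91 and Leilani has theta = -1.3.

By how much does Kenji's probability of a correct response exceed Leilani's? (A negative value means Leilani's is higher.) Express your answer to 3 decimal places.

P(theta) = 1 / (1 + exp(−a(theta − b)))
P(Kenji) = 0.9561  [exponent 3.0820]
P(Leilani) = 0.8989  [exponent 2.1850]
Difference = 0.9561 − 0.8989 = 0.0572

0.057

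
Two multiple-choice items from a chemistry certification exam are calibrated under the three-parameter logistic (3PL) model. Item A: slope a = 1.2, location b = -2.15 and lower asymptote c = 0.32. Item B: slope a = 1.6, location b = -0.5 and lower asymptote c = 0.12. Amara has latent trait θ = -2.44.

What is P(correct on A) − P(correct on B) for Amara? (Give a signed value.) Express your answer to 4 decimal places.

0.4436

P(θ) = c + (1 − c) · 1 / (1 + exp(−a(θ − b)))
P_A = 0.6014
P_B = 0.1578
P_A − P_B = 0.4436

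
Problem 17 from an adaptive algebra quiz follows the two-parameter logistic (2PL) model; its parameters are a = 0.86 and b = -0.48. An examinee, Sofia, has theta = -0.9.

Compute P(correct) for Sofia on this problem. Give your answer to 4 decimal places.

P(theta) = 1 / (1 + exp(−a(theta − b)))
Exponent: 0.86 × (-0.9 − (-0.48)) = -0.3612
1/(1 + e^{0.3612}) = 0.4107

0.4107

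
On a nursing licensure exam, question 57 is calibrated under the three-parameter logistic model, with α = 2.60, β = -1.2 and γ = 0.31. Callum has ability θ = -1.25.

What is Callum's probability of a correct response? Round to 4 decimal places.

P(θ) = γ + (1 − γ) · 1 / (1 + exp(−α(θ − β)))
Exponent: 2.60 × (-1.25 − (-1.2)) = -0.1300
1/(1 + e^{0.1300}) = 0.4675
P = 0.31 + 0.69 × 0.4675 = 0.6326

0.6326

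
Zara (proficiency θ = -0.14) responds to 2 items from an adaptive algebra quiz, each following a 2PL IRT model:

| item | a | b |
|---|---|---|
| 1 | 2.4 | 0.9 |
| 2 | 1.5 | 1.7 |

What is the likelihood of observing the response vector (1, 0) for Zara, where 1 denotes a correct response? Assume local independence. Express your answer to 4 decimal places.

P(θ) = 1 / (1 + exp(−a(θ − b)))
P_1 = 1/(1+e^{2.4960}) = 0.0761
P_2 = 1/(1+e^{2.7600}) = 0.0595
L = P_1 × (1−P_2) = 0.0761 × 0.9405 = 0.07161

0.0716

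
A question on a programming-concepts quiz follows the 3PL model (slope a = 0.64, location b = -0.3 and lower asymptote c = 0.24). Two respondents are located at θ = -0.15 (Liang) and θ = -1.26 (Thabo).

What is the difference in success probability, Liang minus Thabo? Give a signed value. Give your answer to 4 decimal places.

0.1314

P(θ) = c + (1 − c) · 1 / (1 + exp(−a(θ − b)))
P(Liang) = 0.6382  [exponent 0.0960]
P(Thabo) = 0.5068  [exponent -0.6144]
Difference = 0.6382 − 0.5068 = 0.1314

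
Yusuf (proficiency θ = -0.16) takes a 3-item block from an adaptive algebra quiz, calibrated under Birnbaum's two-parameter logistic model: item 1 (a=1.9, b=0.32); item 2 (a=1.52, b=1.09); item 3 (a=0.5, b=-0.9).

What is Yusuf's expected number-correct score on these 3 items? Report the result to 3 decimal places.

P(θ) = 1 / (1 + exp(−a(θ − b)))
P_1 = 1/(1+e^{0.9120}) = 0.2866
P_2 = 1/(1+e^{1.9000}) = 0.1301
P_3 = 1/(1+e^{-0.3700}) = 0.5915
E[score] = 0.2866 + 0.1301 + 0.5915 = 1.0082

1.008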